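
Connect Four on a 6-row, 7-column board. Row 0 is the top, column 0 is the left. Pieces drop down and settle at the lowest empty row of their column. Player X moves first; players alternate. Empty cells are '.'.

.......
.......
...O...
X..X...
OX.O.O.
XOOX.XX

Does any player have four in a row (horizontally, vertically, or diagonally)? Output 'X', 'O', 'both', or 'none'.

none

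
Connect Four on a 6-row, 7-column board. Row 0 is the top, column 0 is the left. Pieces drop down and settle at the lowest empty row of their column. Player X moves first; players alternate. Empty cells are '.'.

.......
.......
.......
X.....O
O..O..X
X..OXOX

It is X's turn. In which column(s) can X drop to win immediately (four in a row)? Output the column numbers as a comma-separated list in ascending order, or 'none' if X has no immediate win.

Answer: none

Derivation:
col 0: drop X → no win
col 1: drop X → no win
col 2: drop X → no win
col 3: drop X → no win
col 4: drop X → no win
col 5: drop X → no win
col 6: drop X → no win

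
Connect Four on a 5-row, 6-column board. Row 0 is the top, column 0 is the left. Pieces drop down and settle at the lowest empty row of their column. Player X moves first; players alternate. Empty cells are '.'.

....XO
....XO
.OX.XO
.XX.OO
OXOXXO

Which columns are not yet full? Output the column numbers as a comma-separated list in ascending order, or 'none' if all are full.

col 0: top cell = '.' → open
col 1: top cell = '.' → open
col 2: top cell = '.' → open
col 3: top cell = '.' → open
col 4: top cell = 'X' → FULL
col 5: top cell = 'O' → FULL

Answer: 0,1,2,3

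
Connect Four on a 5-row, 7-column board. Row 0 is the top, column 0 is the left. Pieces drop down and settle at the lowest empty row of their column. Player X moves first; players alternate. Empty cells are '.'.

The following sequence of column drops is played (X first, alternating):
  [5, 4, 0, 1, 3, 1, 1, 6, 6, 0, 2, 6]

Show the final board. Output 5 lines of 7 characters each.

Move 1: X drops in col 5, lands at row 4
Move 2: O drops in col 4, lands at row 4
Move 3: X drops in col 0, lands at row 4
Move 4: O drops in col 1, lands at row 4
Move 5: X drops in col 3, lands at row 4
Move 6: O drops in col 1, lands at row 3
Move 7: X drops in col 1, lands at row 2
Move 8: O drops in col 6, lands at row 4
Move 9: X drops in col 6, lands at row 3
Move 10: O drops in col 0, lands at row 3
Move 11: X drops in col 2, lands at row 4
Move 12: O drops in col 6, lands at row 2

Answer: .......
.......
.X....O
OO....X
XOXXOXO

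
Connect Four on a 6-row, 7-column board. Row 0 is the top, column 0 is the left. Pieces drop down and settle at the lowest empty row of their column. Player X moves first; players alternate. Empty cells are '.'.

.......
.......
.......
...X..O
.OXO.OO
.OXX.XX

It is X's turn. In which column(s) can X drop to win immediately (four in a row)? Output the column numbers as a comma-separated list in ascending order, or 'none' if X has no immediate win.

Answer: 4

Derivation:
col 0: drop X → no win
col 1: drop X → no win
col 2: drop X → no win
col 3: drop X → no win
col 4: drop X → WIN!
col 5: drop X → no win
col 6: drop X → no win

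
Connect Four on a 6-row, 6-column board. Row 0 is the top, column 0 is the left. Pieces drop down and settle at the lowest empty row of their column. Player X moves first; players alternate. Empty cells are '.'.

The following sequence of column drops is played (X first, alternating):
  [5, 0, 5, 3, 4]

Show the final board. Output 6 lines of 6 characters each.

Move 1: X drops in col 5, lands at row 5
Move 2: O drops in col 0, lands at row 5
Move 3: X drops in col 5, lands at row 4
Move 4: O drops in col 3, lands at row 5
Move 5: X drops in col 4, lands at row 5

Answer: ......
......
......
......
.....X
O..OXX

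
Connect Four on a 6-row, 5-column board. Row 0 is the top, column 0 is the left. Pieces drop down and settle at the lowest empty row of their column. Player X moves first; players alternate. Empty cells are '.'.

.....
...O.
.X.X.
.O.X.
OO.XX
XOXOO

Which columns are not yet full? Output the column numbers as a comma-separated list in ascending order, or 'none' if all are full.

col 0: top cell = '.' → open
col 1: top cell = '.' → open
col 2: top cell = '.' → open
col 3: top cell = '.' → open
col 4: top cell = '.' → open

Answer: 0,1,2,3,4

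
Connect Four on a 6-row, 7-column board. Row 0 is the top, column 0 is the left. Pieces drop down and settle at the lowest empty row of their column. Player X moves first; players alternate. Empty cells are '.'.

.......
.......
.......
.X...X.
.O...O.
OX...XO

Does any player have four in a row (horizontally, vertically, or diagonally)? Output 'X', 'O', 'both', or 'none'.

none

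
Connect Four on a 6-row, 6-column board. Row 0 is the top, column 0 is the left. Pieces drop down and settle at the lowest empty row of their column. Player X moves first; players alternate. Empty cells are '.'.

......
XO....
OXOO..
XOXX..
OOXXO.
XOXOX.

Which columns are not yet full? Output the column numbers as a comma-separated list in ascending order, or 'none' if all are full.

Answer: 0,1,2,3,4,5

Derivation:
col 0: top cell = '.' → open
col 1: top cell = '.' → open
col 2: top cell = '.' → open
col 3: top cell = '.' → open
col 4: top cell = '.' → open
col 5: top cell = '.' → open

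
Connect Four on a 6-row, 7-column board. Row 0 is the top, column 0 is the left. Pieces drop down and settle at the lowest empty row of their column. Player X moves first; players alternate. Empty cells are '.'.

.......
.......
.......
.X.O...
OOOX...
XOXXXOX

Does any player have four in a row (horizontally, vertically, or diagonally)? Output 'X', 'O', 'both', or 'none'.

none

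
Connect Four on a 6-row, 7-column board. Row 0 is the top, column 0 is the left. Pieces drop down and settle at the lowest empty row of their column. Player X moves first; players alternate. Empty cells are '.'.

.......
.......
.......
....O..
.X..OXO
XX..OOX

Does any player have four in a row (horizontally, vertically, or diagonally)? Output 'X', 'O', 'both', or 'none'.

none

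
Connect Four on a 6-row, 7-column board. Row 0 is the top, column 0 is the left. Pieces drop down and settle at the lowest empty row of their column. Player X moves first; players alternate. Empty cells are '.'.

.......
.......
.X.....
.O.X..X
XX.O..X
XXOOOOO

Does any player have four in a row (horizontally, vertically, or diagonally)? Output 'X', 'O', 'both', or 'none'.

O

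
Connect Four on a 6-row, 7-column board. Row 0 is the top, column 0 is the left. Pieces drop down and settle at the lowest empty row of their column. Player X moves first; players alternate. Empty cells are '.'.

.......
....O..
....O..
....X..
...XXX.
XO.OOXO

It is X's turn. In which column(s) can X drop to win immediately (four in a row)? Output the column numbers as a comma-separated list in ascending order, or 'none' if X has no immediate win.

col 0: drop X → no win
col 1: drop X → no win
col 2: drop X → no win
col 3: drop X → no win
col 4: drop X → no win
col 5: drop X → no win
col 6: drop X → WIN!

Answer: 6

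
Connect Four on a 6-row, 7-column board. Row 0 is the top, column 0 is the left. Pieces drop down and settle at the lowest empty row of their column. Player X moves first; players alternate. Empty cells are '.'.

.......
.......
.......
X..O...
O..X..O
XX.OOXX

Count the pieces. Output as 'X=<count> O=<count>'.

X=6 O=5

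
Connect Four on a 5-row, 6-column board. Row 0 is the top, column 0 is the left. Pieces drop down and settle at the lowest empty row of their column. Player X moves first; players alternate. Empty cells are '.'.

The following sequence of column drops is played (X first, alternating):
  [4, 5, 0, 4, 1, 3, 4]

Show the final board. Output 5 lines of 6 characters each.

Move 1: X drops in col 4, lands at row 4
Move 2: O drops in col 5, lands at row 4
Move 3: X drops in col 0, lands at row 4
Move 4: O drops in col 4, lands at row 3
Move 5: X drops in col 1, lands at row 4
Move 6: O drops in col 3, lands at row 4
Move 7: X drops in col 4, lands at row 2

Answer: ......
......
....X.
....O.
XX.OXO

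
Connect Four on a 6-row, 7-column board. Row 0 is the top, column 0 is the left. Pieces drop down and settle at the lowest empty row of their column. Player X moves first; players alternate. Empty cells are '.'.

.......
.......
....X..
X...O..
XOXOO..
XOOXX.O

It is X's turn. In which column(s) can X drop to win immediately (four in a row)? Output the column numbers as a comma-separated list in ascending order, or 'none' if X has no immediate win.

Answer: 0

Derivation:
col 0: drop X → WIN!
col 1: drop X → no win
col 2: drop X → no win
col 3: drop X → no win
col 4: drop X → no win
col 5: drop X → no win
col 6: drop X → no win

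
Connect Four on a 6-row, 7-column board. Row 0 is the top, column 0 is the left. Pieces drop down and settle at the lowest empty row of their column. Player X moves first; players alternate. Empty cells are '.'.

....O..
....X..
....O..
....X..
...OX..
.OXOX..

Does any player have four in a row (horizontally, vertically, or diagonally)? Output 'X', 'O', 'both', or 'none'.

none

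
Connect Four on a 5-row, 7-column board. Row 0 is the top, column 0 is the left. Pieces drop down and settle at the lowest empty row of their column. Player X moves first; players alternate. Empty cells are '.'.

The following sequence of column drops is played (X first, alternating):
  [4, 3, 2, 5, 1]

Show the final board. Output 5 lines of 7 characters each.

Answer: .......
.......
.......
.......
.XXOXO.

Derivation:
Move 1: X drops in col 4, lands at row 4
Move 2: O drops in col 3, lands at row 4
Move 3: X drops in col 2, lands at row 4
Move 4: O drops in col 5, lands at row 4
Move 5: X drops in col 1, lands at row 4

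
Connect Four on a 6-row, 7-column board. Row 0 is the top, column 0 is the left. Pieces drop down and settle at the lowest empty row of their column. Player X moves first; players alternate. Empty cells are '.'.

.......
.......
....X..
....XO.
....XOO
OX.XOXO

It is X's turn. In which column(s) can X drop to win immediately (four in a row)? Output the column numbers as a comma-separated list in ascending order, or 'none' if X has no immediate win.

col 0: drop X → no win
col 1: drop X → no win
col 2: drop X → no win
col 3: drop X → no win
col 4: drop X → WIN!
col 5: drop X → no win
col 6: drop X → no win

Answer: 4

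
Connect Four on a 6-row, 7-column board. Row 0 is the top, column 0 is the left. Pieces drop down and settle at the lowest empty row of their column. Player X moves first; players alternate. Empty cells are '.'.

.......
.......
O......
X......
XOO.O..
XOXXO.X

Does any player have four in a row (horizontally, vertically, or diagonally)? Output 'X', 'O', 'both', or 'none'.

none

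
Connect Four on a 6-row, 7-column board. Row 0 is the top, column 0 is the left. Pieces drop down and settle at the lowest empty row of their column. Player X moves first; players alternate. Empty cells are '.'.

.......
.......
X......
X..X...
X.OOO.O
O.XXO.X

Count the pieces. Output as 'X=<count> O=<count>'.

X=7 O=6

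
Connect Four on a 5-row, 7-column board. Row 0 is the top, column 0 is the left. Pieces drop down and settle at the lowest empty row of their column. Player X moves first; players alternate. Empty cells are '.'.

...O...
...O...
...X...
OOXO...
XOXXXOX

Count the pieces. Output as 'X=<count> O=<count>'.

X=7 O=7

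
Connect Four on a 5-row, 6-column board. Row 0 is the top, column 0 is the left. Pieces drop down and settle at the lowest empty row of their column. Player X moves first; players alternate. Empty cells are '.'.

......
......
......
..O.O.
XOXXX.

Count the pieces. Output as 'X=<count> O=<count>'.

X=4 O=3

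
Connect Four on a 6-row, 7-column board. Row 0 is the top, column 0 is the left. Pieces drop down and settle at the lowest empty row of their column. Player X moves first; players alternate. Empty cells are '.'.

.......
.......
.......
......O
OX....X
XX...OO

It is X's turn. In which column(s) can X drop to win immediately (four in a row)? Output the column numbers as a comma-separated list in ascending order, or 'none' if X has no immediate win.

col 0: drop X → no win
col 1: drop X → no win
col 2: drop X → no win
col 3: drop X → no win
col 4: drop X → no win
col 5: drop X → no win
col 6: drop X → no win

Answer: none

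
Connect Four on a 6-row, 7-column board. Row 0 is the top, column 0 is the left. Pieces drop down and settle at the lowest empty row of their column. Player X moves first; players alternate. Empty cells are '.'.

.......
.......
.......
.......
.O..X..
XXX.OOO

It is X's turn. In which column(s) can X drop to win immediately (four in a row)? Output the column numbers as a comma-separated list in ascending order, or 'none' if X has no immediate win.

col 0: drop X → no win
col 1: drop X → no win
col 2: drop X → no win
col 3: drop X → WIN!
col 4: drop X → no win
col 5: drop X → no win
col 6: drop X → no win

Answer: 3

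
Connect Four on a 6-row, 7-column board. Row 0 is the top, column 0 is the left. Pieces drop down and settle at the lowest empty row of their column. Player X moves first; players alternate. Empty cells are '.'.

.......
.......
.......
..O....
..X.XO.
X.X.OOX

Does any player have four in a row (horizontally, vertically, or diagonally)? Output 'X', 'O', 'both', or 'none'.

none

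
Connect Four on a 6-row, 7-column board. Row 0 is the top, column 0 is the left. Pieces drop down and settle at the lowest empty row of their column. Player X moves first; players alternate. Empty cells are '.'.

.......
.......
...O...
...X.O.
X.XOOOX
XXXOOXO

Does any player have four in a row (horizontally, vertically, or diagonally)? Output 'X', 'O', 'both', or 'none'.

none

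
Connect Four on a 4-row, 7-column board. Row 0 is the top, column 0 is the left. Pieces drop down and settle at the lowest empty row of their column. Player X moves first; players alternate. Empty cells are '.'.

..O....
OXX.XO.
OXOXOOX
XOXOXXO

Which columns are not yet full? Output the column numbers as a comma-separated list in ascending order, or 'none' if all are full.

col 0: top cell = '.' → open
col 1: top cell = '.' → open
col 2: top cell = 'O' → FULL
col 3: top cell = '.' → open
col 4: top cell = '.' → open
col 5: top cell = '.' → open
col 6: top cell = '.' → open

Answer: 0,1,3,4,5,6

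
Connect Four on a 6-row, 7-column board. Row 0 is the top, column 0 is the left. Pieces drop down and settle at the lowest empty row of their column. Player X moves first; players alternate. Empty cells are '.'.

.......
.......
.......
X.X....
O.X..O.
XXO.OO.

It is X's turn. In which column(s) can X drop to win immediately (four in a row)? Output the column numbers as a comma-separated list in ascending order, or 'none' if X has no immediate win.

col 0: drop X → no win
col 1: drop X → no win
col 2: drop X → no win
col 3: drop X → no win
col 4: drop X → no win
col 5: drop X → no win
col 6: drop X → no win

Answer: none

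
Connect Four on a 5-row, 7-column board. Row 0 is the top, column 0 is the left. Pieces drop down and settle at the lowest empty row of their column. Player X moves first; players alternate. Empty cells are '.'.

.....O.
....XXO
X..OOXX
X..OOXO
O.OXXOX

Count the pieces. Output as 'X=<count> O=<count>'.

X=10 O=10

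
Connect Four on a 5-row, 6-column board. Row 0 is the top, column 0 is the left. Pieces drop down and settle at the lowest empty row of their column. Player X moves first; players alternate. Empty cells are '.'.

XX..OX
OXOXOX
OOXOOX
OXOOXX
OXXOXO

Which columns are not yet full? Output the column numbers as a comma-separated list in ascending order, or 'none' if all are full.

col 0: top cell = 'X' → FULL
col 1: top cell = 'X' → FULL
col 2: top cell = '.' → open
col 3: top cell = '.' → open
col 4: top cell = 'O' → FULL
col 5: top cell = 'X' → FULL

Answer: 2,3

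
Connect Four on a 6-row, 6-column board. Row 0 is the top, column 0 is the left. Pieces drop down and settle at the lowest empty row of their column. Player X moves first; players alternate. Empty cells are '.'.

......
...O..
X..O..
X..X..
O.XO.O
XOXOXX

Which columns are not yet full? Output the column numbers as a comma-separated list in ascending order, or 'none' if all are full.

col 0: top cell = '.' → open
col 1: top cell = '.' → open
col 2: top cell = '.' → open
col 3: top cell = '.' → open
col 4: top cell = '.' → open
col 5: top cell = '.' → open

Answer: 0,1,2,3,4,5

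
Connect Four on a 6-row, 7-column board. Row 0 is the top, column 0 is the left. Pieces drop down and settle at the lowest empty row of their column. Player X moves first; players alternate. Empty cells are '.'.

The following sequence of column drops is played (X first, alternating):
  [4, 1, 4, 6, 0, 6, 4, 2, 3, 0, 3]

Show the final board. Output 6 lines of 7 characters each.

Answer: .......
.......
.......
....X..
O..XX.O
XOOXX.O

Derivation:
Move 1: X drops in col 4, lands at row 5
Move 2: O drops in col 1, lands at row 5
Move 3: X drops in col 4, lands at row 4
Move 4: O drops in col 6, lands at row 5
Move 5: X drops in col 0, lands at row 5
Move 6: O drops in col 6, lands at row 4
Move 7: X drops in col 4, lands at row 3
Move 8: O drops in col 2, lands at row 5
Move 9: X drops in col 3, lands at row 5
Move 10: O drops in col 0, lands at row 4
Move 11: X drops in col 3, lands at row 4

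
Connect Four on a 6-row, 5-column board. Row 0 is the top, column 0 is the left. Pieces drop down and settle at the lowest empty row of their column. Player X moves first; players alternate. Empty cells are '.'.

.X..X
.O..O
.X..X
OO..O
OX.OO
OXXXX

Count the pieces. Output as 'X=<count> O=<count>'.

X=9 O=9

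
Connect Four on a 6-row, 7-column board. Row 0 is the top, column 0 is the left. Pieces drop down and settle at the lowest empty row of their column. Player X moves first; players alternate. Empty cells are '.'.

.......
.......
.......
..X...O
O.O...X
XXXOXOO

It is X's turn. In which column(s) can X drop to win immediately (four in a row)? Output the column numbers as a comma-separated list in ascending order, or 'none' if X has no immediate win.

Answer: none

Derivation:
col 0: drop X → no win
col 1: drop X → no win
col 2: drop X → no win
col 3: drop X → no win
col 4: drop X → no win
col 5: drop X → no win
col 6: drop X → no win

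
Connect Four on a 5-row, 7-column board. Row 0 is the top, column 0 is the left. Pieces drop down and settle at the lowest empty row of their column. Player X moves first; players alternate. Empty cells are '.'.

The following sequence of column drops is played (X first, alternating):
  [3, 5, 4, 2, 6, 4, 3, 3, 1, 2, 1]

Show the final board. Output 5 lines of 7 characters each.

Answer: .......
.......
...O...
.XOXO..
.XOXXOX

Derivation:
Move 1: X drops in col 3, lands at row 4
Move 2: O drops in col 5, lands at row 4
Move 3: X drops in col 4, lands at row 4
Move 4: O drops in col 2, lands at row 4
Move 5: X drops in col 6, lands at row 4
Move 6: O drops in col 4, lands at row 3
Move 7: X drops in col 3, lands at row 3
Move 8: O drops in col 3, lands at row 2
Move 9: X drops in col 1, lands at row 4
Move 10: O drops in col 2, lands at row 3
Move 11: X drops in col 1, lands at row 3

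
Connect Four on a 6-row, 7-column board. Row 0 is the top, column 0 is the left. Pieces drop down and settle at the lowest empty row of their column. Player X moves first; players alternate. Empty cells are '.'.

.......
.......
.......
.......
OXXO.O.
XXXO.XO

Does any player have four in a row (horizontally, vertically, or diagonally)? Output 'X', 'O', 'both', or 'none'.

none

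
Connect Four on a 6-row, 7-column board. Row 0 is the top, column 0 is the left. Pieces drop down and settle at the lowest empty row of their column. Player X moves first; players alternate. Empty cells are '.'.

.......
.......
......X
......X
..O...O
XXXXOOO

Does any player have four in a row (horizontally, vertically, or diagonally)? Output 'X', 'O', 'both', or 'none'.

X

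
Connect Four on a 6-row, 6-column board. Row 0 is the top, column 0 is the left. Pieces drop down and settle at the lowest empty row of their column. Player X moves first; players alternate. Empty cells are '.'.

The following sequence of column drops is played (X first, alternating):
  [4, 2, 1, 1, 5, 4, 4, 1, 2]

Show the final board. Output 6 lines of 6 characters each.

Move 1: X drops in col 4, lands at row 5
Move 2: O drops in col 2, lands at row 5
Move 3: X drops in col 1, lands at row 5
Move 4: O drops in col 1, lands at row 4
Move 5: X drops in col 5, lands at row 5
Move 6: O drops in col 4, lands at row 4
Move 7: X drops in col 4, lands at row 3
Move 8: O drops in col 1, lands at row 3
Move 9: X drops in col 2, lands at row 4

Answer: ......
......
......
.O..X.
.OX.O.
.XO.XX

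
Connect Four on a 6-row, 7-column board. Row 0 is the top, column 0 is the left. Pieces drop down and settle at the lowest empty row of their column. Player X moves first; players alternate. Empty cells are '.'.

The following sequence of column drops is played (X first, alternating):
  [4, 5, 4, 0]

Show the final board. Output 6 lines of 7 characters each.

Answer: .......
.......
.......
.......
....X..
O...XO.

Derivation:
Move 1: X drops in col 4, lands at row 5
Move 2: O drops in col 5, lands at row 5
Move 3: X drops in col 4, lands at row 4
Move 4: O drops in col 0, lands at row 5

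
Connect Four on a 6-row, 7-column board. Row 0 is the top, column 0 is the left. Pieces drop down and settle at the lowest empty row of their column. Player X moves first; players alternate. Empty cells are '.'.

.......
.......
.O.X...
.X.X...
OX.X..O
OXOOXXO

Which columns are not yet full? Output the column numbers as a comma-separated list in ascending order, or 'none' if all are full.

Answer: 0,1,2,3,4,5,6

Derivation:
col 0: top cell = '.' → open
col 1: top cell = '.' → open
col 2: top cell = '.' → open
col 3: top cell = '.' → open
col 4: top cell = '.' → open
col 5: top cell = '.' → open
col 6: top cell = '.' → open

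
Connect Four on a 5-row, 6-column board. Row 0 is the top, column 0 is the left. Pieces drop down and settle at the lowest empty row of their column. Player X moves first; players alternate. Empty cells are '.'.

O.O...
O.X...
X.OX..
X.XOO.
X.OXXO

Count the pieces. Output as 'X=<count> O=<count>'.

X=8 O=8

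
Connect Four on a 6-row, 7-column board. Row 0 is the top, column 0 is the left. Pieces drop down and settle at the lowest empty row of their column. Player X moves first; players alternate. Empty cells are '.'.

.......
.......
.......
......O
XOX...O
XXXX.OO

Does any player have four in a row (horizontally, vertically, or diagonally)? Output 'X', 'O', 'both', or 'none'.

X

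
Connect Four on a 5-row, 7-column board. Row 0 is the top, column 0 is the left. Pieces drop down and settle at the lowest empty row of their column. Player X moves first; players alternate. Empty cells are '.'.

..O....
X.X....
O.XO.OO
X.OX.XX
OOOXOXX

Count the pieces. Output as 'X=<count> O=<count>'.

X=10 O=10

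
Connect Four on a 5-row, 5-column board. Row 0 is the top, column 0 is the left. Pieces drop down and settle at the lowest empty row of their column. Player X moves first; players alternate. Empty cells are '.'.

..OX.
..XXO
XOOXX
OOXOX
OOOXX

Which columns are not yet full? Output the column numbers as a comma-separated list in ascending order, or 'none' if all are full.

Answer: 0,1,4

Derivation:
col 0: top cell = '.' → open
col 1: top cell = '.' → open
col 2: top cell = 'O' → FULL
col 3: top cell = 'X' → FULL
col 4: top cell = '.' → open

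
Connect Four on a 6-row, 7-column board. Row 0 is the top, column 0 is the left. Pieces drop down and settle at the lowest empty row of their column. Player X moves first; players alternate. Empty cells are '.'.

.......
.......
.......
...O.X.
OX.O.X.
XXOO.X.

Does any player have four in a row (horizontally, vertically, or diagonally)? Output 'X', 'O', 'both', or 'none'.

none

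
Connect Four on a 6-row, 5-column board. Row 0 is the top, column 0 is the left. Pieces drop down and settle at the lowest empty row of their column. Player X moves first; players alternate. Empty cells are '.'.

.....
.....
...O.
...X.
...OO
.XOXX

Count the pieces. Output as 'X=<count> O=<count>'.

X=4 O=4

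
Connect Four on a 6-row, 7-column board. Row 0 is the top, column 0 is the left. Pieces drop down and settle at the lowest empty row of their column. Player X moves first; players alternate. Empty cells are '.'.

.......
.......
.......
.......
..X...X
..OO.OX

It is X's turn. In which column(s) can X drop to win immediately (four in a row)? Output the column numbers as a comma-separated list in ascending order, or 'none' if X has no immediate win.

col 0: drop X → no win
col 1: drop X → no win
col 2: drop X → no win
col 3: drop X → no win
col 4: drop X → no win
col 5: drop X → no win
col 6: drop X → no win

Answer: none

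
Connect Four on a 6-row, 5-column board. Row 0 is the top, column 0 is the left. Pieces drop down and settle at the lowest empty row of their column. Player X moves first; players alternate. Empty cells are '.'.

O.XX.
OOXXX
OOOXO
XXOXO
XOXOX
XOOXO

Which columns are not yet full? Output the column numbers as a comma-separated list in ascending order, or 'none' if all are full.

Answer: 1,4

Derivation:
col 0: top cell = 'O' → FULL
col 1: top cell = '.' → open
col 2: top cell = 'X' → FULL
col 3: top cell = 'X' → FULL
col 4: top cell = '.' → open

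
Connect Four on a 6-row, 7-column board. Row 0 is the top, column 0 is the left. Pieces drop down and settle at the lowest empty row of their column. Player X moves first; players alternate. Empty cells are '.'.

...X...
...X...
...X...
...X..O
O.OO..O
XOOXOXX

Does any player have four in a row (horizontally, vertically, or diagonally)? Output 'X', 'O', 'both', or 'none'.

X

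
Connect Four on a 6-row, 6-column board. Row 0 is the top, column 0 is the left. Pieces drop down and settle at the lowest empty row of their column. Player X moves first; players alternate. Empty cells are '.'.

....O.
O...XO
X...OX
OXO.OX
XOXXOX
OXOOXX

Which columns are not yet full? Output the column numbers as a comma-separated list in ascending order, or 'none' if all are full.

col 0: top cell = '.' → open
col 1: top cell = '.' → open
col 2: top cell = '.' → open
col 3: top cell = '.' → open
col 4: top cell = 'O' → FULL
col 5: top cell = '.' → open

Answer: 0,1,2,3,5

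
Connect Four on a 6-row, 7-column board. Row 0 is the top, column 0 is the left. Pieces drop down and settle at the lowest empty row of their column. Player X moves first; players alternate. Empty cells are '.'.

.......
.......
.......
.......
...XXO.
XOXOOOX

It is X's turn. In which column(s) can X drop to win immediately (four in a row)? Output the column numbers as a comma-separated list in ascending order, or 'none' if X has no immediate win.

Answer: none

Derivation:
col 0: drop X → no win
col 1: drop X → no win
col 2: drop X → no win
col 3: drop X → no win
col 4: drop X → no win
col 5: drop X → no win
col 6: drop X → no win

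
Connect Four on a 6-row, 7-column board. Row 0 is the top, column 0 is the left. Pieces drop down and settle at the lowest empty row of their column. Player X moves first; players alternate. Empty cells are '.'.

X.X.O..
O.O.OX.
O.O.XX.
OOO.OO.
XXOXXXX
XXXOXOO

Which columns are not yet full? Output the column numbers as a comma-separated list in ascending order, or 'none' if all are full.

Answer: 1,3,5,6

Derivation:
col 0: top cell = 'X' → FULL
col 1: top cell = '.' → open
col 2: top cell = 'X' → FULL
col 3: top cell = '.' → open
col 4: top cell = 'O' → FULL
col 5: top cell = '.' → open
col 6: top cell = '.' → open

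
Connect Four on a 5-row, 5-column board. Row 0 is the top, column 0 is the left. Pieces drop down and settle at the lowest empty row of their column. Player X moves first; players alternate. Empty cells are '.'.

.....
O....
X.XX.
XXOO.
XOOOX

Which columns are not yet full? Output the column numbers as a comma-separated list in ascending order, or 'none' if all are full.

Answer: 0,1,2,3,4

Derivation:
col 0: top cell = '.' → open
col 1: top cell = '.' → open
col 2: top cell = '.' → open
col 3: top cell = '.' → open
col 4: top cell = '.' → open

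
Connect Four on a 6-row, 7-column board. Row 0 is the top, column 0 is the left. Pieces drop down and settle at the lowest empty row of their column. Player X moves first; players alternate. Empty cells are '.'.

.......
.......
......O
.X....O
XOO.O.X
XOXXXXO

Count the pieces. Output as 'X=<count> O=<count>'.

X=8 O=7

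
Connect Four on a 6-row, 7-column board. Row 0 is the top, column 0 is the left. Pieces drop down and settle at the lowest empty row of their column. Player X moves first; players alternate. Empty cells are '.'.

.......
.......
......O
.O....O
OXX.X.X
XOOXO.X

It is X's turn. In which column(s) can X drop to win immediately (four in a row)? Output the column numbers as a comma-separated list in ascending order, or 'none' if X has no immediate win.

col 0: drop X → no win
col 1: drop X → no win
col 2: drop X → no win
col 3: drop X → WIN!
col 4: drop X → no win
col 5: drop X → no win
col 6: drop X → no win

Answer: 3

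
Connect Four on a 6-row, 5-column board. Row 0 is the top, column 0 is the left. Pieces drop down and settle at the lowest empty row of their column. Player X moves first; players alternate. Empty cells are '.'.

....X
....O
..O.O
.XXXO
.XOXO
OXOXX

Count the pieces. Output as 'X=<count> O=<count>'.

X=9 O=8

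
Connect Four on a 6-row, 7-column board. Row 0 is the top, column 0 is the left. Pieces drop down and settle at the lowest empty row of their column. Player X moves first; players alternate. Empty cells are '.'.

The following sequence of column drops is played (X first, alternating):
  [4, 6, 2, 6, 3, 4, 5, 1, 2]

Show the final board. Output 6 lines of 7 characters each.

Move 1: X drops in col 4, lands at row 5
Move 2: O drops in col 6, lands at row 5
Move 3: X drops in col 2, lands at row 5
Move 4: O drops in col 6, lands at row 4
Move 5: X drops in col 3, lands at row 5
Move 6: O drops in col 4, lands at row 4
Move 7: X drops in col 5, lands at row 5
Move 8: O drops in col 1, lands at row 5
Move 9: X drops in col 2, lands at row 4

Answer: .......
.......
.......
.......
..X.O.O
.OXXXXO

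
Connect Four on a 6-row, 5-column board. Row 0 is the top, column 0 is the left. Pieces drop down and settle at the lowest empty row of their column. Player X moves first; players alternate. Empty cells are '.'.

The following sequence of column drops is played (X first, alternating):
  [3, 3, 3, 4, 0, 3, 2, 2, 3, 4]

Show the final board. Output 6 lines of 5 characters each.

Answer: .....
...X.
...O.
...X.
..OOO
X.XXO

Derivation:
Move 1: X drops in col 3, lands at row 5
Move 2: O drops in col 3, lands at row 4
Move 3: X drops in col 3, lands at row 3
Move 4: O drops in col 4, lands at row 5
Move 5: X drops in col 0, lands at row 5
Move 6: O drops in col 3, lands at row 2
Move 7: X drops in col 2, lands at row 5
Move 8: O drops in col 2, lands at row 4
Move 9: X drops in col 3, lands at row 1
Move 10: O drops in col 4, lands at row 4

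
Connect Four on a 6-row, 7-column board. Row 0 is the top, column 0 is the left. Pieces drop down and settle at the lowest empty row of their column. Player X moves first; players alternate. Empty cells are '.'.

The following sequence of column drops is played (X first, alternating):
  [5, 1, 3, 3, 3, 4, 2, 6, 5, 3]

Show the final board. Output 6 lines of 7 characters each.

Move 1: X drops in col 5, lands at row 5
Move 2: O drops in col 1, lands at row 5
Move 3: X drops in col 3, lands at row 5
Move 4: O drops in col 3, lands at row 4
Move 5: X drops in col 3, lands at row 3
Move 6: O drops in col 4, lands at row 5
Move 7: X drops in col 2, lands at row 5
Move 8: O drops in col 6, lands at row 5
Move 9: X drops in col 5, lands at row 4
Move 10: O drops in col 3, lands at row 2

Answer: .......
.......
...O...
...X...
...O.X.
.OXXOXO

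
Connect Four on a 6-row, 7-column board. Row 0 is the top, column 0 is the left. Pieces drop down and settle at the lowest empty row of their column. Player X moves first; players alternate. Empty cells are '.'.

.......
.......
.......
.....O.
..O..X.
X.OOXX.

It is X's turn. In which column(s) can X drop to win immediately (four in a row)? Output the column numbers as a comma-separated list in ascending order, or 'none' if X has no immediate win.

col 0: drop X → no win
col 1: drop X → no win
col 2: drop X → no win
col 3: drop X → no win
col 4: drop X → no win
col 5: drop X → no win
col 6: drop X → no win

Answer: none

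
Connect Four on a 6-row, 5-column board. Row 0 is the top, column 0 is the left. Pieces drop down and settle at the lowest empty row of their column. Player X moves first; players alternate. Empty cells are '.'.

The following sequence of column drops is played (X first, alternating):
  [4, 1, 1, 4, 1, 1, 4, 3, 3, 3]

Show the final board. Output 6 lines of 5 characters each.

Move 1: X drops in col 4, lands at row 5
Move 2: O drops in col 1, lands at row 5
Move 3: X drops in col 1, lands at row 4
Move 4: O drops in col 4, lands at row 4
Move 5: X drops in col 1, lands at row 3
Move 6: O drops in col 1, lands at row 2
Move 7: X drops in col 4, lands at row 3
Move 8: O drops in col 3, lands at row 5
Move 9: X drops in col 3, lands at row 4
Move 10: O drops in col 3, lands at row 3

Answer: .....
.....
.O...
.X.OX
.X.XO
.O.OX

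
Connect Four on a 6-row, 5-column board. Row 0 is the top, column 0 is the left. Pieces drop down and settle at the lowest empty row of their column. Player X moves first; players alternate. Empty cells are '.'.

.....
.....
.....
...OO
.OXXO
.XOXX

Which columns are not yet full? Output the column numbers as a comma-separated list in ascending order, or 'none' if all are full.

col 0: top cell = '.' → open
col 1: top cell = '.' → open
col 2: top cell = '.' → open
col 3: top cell = '.' → open
col 4: top cell = '.' → open

Answer: 0,1,2,3,4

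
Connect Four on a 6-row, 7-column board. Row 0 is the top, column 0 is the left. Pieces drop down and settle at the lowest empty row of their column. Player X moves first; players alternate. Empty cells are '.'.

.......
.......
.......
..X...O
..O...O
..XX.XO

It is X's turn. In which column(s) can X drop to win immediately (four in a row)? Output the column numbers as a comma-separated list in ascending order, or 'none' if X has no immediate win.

col 0: drop X → no win
col 1: drop X → no win
col 2: drop X → no win
col 3: drop X → no win
col 4: drop X → WIN!
col 5: drop X → no win
col 6: drop X → no win

Answer: 4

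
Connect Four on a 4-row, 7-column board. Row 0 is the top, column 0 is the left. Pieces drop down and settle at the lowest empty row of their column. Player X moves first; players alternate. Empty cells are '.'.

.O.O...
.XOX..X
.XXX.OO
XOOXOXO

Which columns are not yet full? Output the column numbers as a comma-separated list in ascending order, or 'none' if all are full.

Answer: 0,2,4,5,6

Derivation:
col 0: top cell = '.' → open
col 1: top cell = 'O' → FULL
col 2: top cell = '.' → open
col 3: top cell = 'O' → FULL
col 4: top cell = '.' → open
col 5: top cell = '.' → open
col 6: top cell = '.' → open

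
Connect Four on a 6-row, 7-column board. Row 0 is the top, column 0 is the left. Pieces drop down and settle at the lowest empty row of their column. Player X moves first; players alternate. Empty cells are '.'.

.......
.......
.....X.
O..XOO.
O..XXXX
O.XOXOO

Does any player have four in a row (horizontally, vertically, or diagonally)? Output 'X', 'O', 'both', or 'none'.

X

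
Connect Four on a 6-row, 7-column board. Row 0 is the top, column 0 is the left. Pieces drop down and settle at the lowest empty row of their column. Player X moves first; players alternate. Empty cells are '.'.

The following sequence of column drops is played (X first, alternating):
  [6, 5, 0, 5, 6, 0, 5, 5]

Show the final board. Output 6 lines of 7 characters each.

Move 1: X drops in col 6, lands at row 5
Move 2: O drops in col 5, lands at row 5
Move 3: X drops in col 0, lands at row 5
Move 4: O drops in col 5, lands at row 4
Move 5: X drops in col 6, lands at row 4
Move 6: O drops in col 0, lands at row 4
Move 7: X drops in col 5, lands at row 3
Move 8: O drops in col 5, lands at row 2

Answer: .......
.......
.....O.
.....X.
O....OX
X....OX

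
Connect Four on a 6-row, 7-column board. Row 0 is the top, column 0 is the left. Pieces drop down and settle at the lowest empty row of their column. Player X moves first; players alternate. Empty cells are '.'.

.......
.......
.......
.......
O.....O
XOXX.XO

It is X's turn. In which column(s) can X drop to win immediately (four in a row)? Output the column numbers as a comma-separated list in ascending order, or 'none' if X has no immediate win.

Answer: 4

Derivation:
col 0: drop X → no win
col 1: drop X → no win
col 2: drop X → no win
col 3: drop X → no win
col 4: drop X → WIN!
col 5: drop X → no win
col 6: drop X → no win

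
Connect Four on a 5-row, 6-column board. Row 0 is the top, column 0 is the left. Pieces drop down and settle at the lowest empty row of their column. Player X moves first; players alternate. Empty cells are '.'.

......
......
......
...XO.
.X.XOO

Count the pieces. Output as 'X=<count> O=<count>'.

X=3 O=3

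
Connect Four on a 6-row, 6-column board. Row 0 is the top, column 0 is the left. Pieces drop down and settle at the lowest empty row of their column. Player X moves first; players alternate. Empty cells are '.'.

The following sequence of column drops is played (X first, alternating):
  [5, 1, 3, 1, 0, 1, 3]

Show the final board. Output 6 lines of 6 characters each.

Answer: ......
......
......
.O....
.O.X..
XO.X.X

Derivation:
Move 1: X drops in col 5, lands at row 5
Move 2: O drops in col 1, lands at row 5
Move 3: X drops in col 3, lands at row 5
Move 4: O drops in col 1, lands at row 4
Move 5: X drops in col 0, lands at row 5
Move 6: O drops in col 1, lands at row 3
Move 7: X drops in col 3, lands at row 4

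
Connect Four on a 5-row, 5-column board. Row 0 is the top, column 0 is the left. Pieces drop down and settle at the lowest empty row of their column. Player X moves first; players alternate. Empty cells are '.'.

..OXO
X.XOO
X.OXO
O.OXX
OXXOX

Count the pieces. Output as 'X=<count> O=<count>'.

X=10 O=10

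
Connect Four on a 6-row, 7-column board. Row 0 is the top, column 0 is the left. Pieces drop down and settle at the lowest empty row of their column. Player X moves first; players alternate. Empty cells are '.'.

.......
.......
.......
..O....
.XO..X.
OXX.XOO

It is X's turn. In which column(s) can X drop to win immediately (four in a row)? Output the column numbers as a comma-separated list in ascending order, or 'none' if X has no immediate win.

col 0: drop X → no win
col 1: drop X → no win
col 2: drop X → no win
col 3: drop X → WIN!
col 4: drop X → no win
col 5: drop X → no win
col 6: drop X → no win

Answer: 3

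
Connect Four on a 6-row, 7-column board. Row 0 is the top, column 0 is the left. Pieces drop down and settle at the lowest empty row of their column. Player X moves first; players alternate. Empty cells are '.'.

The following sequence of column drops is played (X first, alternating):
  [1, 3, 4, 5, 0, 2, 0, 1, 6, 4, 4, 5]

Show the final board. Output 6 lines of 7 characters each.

Move 1: X drops in col 1, lands at row 5
Move 2: O drops in col 3, lands at row 5
Move 3: X drops in col 4, lands at row 5
Move 4: O drops in col 5, lands at row 5
Move 5: X drops in col 0, lands at row 5
Move 6: O drops in col 2, lands at row 5
Move 7: X drops in col 0, lands at row 4
Move 8: O drops in col 1, lands at row 4
Move 9: X drops in col 6, lands at row 5
Move 10: O drops in col 4, lands at row 4
Move 11: X drops in col 4, lands at row 3
Move 12: O drops in col 5, lands at row 4

Answer: .......
.......
.......
....X..
XO..OO.
XXOOXOX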